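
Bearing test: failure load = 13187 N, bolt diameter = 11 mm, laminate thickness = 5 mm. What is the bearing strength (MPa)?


sigma_br = F/(d*h) = 13187/(11*5) = 239.8 MPa

239.8 MPa


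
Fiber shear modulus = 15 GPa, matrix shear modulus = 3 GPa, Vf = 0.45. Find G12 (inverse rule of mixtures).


1/G12 = Vf/Gf + (1-Vf)/Gm = 0.45/15 + 0.55/3
G12 = 4.69 GPa

4.69 GPa


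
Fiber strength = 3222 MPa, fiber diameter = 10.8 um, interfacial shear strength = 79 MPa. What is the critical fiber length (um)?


Lc = sigma_f * d / (2 * tau_i) = 3222 * 10.8 / (2 * 79) = 220.2 um

220.2 um


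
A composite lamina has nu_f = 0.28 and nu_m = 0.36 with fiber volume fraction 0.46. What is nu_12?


nu_12 = nu_f*Vf + nu_m*(1-Vf) = 0.28*0.46 + 0.36*0.54 = 0.3232

0.3232


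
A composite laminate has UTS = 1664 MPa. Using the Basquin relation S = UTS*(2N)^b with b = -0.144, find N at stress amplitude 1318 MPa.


N = 0.5 * (S/UTS)^(1/b) = 0.5 * (1318/1664)^(1/-0.144) = 2.5235 cycles

2.5235 cycles


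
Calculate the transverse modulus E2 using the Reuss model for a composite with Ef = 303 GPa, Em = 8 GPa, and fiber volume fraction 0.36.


1/E2 = Vf/Ef + (1-Vf)/Em = 0.36/303 + 0.64/8
E2 = 12.32 GPa

12.32 GPa


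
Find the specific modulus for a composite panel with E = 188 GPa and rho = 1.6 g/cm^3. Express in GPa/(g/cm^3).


Specific stiffness = E/rho = 188/1.6 = 117.5 GPa/(g/cm^3)

117.5 GPa/(g/cm^3)


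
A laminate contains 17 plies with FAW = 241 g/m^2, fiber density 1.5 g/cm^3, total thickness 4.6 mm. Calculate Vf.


Vf = n * FAW / (rho_f * h * 1000) = 17 * 241 / (1.5 * 4.6 * 1000) = 0.5938

0.5938


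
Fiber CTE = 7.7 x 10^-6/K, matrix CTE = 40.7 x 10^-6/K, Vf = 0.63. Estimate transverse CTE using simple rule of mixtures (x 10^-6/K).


alpha_2 = alpha_f*Vf + alpha_m*(1-Vf) = 7.7*0.63 + 40.7*0.37 = 19.9 x 10^-6/K

19.9 x 10^-6/K


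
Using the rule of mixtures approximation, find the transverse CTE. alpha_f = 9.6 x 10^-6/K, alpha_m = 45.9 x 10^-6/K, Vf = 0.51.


alpha_2 = alpha_f*Vf + alpha_m*(1-Vf) = 9.6*0.51 + 45.9*0.49 = 27.4 x 10^-6/K

27.4 x 10^-6/K


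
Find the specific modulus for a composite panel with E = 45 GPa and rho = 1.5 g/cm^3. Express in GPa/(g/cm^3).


Specific stiffness = E/rho = 45/1.5 = 30.0 GPa/(g/cm^3)

30.0 GPa/(g/cm^3)


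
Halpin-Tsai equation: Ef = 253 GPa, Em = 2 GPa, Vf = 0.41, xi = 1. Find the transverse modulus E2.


eta = (Ef/Em - 1)/(Ef/Em + xi) = (126.5 - 1)/(126.5 + 1) = 0.9843
E2 = Em*(1+xi*eta*Vf)/(1-eta*Vf) = 4.71 GPa

4.71 GPa


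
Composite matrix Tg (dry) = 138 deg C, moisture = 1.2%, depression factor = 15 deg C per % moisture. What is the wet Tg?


Tg_wet = Tg_dry - k*moisture = 138 - 15*1.2 = 120.0 deg C

120.0 deg C


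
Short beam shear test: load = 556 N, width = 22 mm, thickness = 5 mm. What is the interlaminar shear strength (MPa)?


ILSS = 3F/(4bh) = 3*556/(4*22*5) = 3.79 MPa

3.79 MPa


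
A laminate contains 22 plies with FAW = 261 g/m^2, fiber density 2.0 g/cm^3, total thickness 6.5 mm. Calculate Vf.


Vf = n * FAW / (rho_f * h * 1000) = 22 * 261 / (2.0 * 6.5 * 1000) = 0.4417

0.4417


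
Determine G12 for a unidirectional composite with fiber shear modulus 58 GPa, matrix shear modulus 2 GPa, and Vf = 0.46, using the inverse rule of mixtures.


1/G12 = Vf/Gf + (1-Vf)/Gm = 0.46/58 + 0.54/2
G12 = 3.6 GPa

3.6 GPa


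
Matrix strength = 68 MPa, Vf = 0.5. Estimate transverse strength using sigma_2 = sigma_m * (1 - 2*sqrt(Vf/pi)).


factor = 1 - 2*sqrt(0.5/pi) = 0.2021
sigma_2 = 68 * 0.2021 = 13.74 MPa

13.74 MPa


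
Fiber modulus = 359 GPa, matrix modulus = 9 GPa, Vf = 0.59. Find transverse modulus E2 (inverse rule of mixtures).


1/E2 = Vf/Ef + (1-Vf)/Em = 0.59/359 + 0.41/9
E2 = 21.19 GPa

21.19 GPa


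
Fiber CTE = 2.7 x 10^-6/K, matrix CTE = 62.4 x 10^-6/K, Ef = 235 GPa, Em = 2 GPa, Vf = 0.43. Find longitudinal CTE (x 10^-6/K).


E1 = Ef*Vf + Em*(1-Vf) = 102.19
alpha_1 = (alpha_f*Ef*Vf + alpha_m*Em*(1-Vf))/E1 = 3.37 x 10^-6/K

3.37 x 10^-6/K


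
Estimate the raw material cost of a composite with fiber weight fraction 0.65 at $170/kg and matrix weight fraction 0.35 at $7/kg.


Cost = cost_f*Wf + cost_m*Wm = 170*0.65 + 7*0.35 = $112.95/kg

$112.95/kg


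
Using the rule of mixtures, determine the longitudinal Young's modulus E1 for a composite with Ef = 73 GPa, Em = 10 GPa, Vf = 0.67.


E1 = Ef*Vf + Em*(1-Vf) = 73*0.67 + 10*0.33 = 52.21 GPa

52.21 GPa


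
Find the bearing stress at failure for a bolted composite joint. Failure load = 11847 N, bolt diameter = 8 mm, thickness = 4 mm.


sigma_br = F/(d*h) = 11847/(8*4) = 370.2 MPa

370.2 MPa


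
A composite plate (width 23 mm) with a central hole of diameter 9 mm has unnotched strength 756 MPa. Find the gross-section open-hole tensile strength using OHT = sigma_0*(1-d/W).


OHT = sigma_0*(1-d/W) = 756*(1-9/23) = 460.2 MPa

460.2 MPa


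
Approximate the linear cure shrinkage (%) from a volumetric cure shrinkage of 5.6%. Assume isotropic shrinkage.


Linear shrinkage ≈ vol_shrink/3 = 5.6/3 = 1.867%

1.867%


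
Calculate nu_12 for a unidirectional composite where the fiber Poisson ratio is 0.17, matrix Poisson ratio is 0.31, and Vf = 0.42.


nu_12 = nu_f*Vf + nu_m*(1-Vf) = 0.17*0.42 + 0.31*0.58 = 0.2512

0.2512


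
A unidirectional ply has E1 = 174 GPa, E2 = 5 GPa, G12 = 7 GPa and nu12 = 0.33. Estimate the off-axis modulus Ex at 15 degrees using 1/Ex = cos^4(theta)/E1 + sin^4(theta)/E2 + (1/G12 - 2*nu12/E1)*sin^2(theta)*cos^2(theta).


cos^4(15) = 0.870513, sin^4(15) = 0.004487, sin^2(15)*cos^2(15) = 0.0625
1/G12 - 2*nu12/E1 = 1/7 - 2*0.33/174 = 0.139064 GPa^-1
1/Ex = 0.870513/174 + 0.004487/5 + 0.139064*0.0625 = 0.0145919 GPa^-1
Ex = 68.53 GPa

68.53 GPa


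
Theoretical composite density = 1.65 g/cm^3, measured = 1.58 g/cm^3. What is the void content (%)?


Void% = (rho_theo - rho_actual)/rho_theo * 100 = (1.65 - 1.58)/1.65 * 100 = 4.24%

4.24%


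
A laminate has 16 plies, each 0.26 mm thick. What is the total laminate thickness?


h = n * t_ply = 16 * 0.26 = 4.16 mm

4.16 mm


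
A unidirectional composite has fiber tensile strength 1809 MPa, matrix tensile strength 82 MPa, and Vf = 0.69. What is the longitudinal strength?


sigma_1 = sigma_f*Vf + sigma_m*(1-Vf) = 1809*0.69 + 82*0.31 = 1273.6 MPa

1273.6 MPa


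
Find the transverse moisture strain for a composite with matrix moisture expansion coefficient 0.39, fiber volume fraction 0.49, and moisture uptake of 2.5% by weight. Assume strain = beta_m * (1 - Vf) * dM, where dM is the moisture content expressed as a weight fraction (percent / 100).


dM = 2.5/100 = 0.025
strain = beta_m * (1-Vf) * dM = 0.39 * 0.51 * 0.025 = 0.0049725

0.0049725


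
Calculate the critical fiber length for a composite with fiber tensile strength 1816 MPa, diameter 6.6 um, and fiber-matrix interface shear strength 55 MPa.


Lc = sigma_f * d / (2 * tau_i) = 1816 * 6.6 / (2 * 55) = 109.0 um

109.0 um


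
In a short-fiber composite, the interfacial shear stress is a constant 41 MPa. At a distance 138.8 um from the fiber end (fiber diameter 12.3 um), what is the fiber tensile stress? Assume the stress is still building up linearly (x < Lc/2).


Force balance: sigma_f * (pi*d^2/4) = tau * (pi*d) * x  ->  sigma_f = 4 * tau * x / d
sigma_f = 4 * 41 * 138.8 / 12.3 = 1850.7 MPa

1850.7 MPa


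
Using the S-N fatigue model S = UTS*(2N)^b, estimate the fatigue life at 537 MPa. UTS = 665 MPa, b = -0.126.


N = 0.5 * (S/UTS)^(1/b) = 0.5 * (537/665)^(1/-0.126) = 2.7281 cycles

2.7281 cycles


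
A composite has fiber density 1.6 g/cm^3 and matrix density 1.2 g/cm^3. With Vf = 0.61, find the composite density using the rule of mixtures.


rho_c = rho_f*Vf + rho_m*(1-Vf) = 1.6*0.61 + 1.2*0.39 = 1.444 g/cm^3

1.444 g/cm^3


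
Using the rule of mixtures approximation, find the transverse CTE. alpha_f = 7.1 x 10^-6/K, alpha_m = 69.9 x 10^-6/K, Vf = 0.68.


alpha_2 = alpha_f*Vf + alpha_m*(1-Vf) = 7.1*0.68 + 69.9*0.32 = 27.2 x 10^-6/K

27.2 x 10^-6/K


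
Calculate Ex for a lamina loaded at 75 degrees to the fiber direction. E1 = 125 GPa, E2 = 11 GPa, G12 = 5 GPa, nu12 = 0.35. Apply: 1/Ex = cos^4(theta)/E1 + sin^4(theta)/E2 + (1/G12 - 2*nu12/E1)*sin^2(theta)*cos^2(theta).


cos^4(75) = 0.004487, sin^4(75) = 0.870513, sin^2(75)*cos^2(75) = 0.0625
1/G12 - 2*nu12/E1 = 1/5 - 2*0.35/125 = 0.1944 GPa^-1
1/Ex = 0.004487/125 + 0.870513/11 + 0.1944*0.0625 = 0.0913234 GPa^-1
Ex = 10.95 GPa

10.95 GPa


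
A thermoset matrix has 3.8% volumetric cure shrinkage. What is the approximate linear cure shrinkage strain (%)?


Linear shrinkage ≈ vol_shrink/3 = 3.8/3 = 1.267%

1.267%


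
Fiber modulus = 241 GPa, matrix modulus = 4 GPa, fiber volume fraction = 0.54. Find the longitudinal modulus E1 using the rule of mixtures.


E1 = Ef*Vf + Em*(1-Vf) = 241*0.54 + 4*0.46 = 131.98 GPa

131.98 GPa


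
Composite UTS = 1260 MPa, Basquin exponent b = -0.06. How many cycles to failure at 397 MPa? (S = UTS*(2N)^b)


N = 0.5 * (S/UTS)^(1/b) = 0.5 * (397/1260)^(1/-0.06) = 1.1446e+08 cycles

1.1446e+08 cycles


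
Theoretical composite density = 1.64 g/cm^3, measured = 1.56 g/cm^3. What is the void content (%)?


Void% = (rho_theo - rho_actual)/rho_theo * 100 = (1.64 - 1.56)/1.64 * 100 = 4.88%

4.88%


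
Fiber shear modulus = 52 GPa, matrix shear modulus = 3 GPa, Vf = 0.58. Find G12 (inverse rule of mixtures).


1/G12 = Vf/Gf + (1-Vf)/Gm = 0.58/52 + 0.42/3
G12 = 6.62 GPa

6.62 GPa


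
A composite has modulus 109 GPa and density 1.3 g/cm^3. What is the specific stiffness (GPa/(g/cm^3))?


Specific stiffness = E/rho = 109/1.3 = 83.8 GPa/(g/cm^3)

83.8 GPa/(g/cm^3)


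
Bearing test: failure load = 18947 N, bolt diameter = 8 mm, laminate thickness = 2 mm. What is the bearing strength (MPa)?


sigma_br = F/(d*h) = 18947/(8*2) = 1184.2 MPa

1184.2 MPa


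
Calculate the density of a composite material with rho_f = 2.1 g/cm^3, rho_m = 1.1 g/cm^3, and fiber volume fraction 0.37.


rho_c = rho_f*Vf + rho_m*(1-Vf) = 2.1*0.37 + 1.1*0.63 = 1.47 g/cm^3

1.47 g/cm^3


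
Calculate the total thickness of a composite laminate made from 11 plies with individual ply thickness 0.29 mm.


h = n * t_ply = 11 * 0.29 = 3.19 mm

3.19 mm


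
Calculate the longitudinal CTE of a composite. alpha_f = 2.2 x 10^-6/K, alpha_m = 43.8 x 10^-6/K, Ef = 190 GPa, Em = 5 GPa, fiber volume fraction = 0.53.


E1 = Ef*Vf + Em*(1-Vf) = 103.05
alpha_1 = (alpha_f*Ef*Vf + alpha_m*Em*(1-Vf))/E1 = 3.15 x 10^-6/K

3.15 x 10^-6/K


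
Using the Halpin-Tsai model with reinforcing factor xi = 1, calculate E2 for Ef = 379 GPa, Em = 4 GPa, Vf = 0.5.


eta = (Ef/Em - 1)/(Ef/Em + xi) = (94.75 - 1)/(94.75 + 1) = 0.9791
E2 = Em*(1+xi*eta*Vf)/(1-eta*Vf) = 11.67 GPa

11.67 GPa


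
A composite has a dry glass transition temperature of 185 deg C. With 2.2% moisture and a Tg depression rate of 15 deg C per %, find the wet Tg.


Tg_wet = Tg_dry - k*moisture = 185 - 15*2.2 = 152.0 deg C

152.0 deg C


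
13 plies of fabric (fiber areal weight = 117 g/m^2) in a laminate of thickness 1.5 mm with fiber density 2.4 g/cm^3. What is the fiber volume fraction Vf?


Vf = n * FAW / (rho_f * h * 1000) = 13 * 117 / (2.4 * 1.5 * 1000) = 0.4225

0.4225


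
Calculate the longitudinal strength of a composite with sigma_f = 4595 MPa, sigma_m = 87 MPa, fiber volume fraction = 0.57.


sigma_1 = sigma_f*Vf + sigma_m*(1-Vf) = 4595*0.57 + 87*0.43 = 2656.6 MPa

2656.6 MPa


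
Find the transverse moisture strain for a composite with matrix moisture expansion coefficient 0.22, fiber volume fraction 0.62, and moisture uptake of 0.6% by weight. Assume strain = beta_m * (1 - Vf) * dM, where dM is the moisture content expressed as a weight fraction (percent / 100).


dM = 0.6/100 = 0.006
strain = beta_m * (1-Vf) * dM = 0.22 * 0.38 * 0.006 = 0.0005016

0.0005016


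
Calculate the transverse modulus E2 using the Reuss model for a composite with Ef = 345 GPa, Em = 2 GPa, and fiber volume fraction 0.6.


1/E2 = Vf/Ef + (1-Vf)/Em = 0.6/345 + 0.4/2
E2 = 4.96 GPa

4.96 GPa


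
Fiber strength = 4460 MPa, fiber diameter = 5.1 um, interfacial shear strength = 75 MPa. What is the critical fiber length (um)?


Lc = sigma_f * d / (2 * tau_i) = 4460 * 5.1 / (2 * 75) = 151.6 um

151.6 um


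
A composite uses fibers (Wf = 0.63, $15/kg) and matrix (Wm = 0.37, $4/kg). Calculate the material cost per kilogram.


Cost = cost_f*Wf + cost_m*Wm = 15*0.63 + 4*0.37 = $10.93/kg

$10.93/kg


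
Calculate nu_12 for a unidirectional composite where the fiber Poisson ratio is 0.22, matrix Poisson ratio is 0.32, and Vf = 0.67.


nu_12 = nu_f*Vf + nu_m*(1-Vf) = 0.22*0.67 + 0.32*0.33 = 0.253

0.253


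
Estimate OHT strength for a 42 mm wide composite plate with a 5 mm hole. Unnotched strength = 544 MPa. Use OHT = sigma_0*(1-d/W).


OHT = sigma_0*(1-d/W) = 544*(1-5/42) = 479.2 MPa

479.2 MPa


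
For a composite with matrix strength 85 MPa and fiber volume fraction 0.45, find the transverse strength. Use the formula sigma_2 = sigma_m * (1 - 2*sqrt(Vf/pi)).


factor = 1 - 2*sqrt(0.45/pi) = 0.2431
sigma_2 = 85 * 0.2431 = 20.66 MPa

20.66 MPa


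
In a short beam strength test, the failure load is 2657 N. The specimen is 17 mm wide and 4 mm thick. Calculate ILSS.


ILSS = 3F/(4bh) = 3*2657/(4*17*4) = 29.31 MPa

29.31 MPa


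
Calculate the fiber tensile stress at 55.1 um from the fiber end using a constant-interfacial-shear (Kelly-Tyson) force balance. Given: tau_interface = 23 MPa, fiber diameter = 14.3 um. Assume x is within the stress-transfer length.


Force balance: sigma_f * (pi*d^2/4) = tau * (pi*d) * x  ->  sigma_f = 4 * tau * x / d
sigma_f = 4 * 23 * 55.1 / 14.3 = 354.5 MPa

354.5 MPa


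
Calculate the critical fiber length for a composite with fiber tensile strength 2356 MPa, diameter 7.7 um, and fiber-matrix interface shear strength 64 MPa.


Lc = sigma_f * d / (2 * tau_i) = 2356 * 7.7 / (2 * 64) = 141.7 um

141.7 um


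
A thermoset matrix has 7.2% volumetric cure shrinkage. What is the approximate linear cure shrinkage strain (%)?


Linear shrinkage ≈ vol_shrink/3 = 7.2/3 = 2.4%

2.4%


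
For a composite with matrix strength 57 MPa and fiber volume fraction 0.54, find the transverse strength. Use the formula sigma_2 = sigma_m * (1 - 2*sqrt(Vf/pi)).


factor = 1 - 2*sqrt(0.54/pi) = 0.1708
sigma_2 = 57 * 0.1708 = 9.74 MPa

9.74 MPa


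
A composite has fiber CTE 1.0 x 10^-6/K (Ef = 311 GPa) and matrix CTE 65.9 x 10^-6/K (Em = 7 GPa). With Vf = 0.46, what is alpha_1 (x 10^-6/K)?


E1 = Ef*Vf + Em*(1-Vf) = 146.84
alpha_1 = (alpha_f*Ef*Vf + alpha_m*Em*(1-Vf))/E1 = 2.67 x 10^-6/K

2.67 x 10^-6/K


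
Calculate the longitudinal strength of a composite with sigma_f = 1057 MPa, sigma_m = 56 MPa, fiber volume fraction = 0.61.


sigma_1 = sigma_f*Vf + sigma_m*(1-Vf) = 1057*0.61 + 56*0.39 = 666.6 MPa

666.6 MPa


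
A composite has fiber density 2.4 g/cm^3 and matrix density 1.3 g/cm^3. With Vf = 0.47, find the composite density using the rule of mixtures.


rho_c = rho_f*Vf + rho_m*(1-Vf) = 2.4*0.47 + 1.3*0.53 = 1.817 g/cm^3

1.817 g/cm^3


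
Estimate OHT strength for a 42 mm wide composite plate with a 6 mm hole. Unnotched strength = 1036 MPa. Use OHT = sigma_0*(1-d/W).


OHT = sigma_0*(1-d/W) = 1036*(1-6/42) = 888.0 MPa

888.0 MPa


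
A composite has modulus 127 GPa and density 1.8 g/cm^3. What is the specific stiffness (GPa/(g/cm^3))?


Specific stiffness = E/rho = 127/1.8 = 70.6 GPa/(g/cm^3)

70.6 GPa/(g/cm^3)


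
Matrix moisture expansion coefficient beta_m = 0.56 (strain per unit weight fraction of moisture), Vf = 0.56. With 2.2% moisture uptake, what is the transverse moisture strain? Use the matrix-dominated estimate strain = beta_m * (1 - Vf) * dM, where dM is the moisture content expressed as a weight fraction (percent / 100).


dM = 2.2/100 = 0.022
strain = beta_m * (1-Vf) * dM = 0.56 * 0.44 * 0.022 = 0.0054208

0.0054208


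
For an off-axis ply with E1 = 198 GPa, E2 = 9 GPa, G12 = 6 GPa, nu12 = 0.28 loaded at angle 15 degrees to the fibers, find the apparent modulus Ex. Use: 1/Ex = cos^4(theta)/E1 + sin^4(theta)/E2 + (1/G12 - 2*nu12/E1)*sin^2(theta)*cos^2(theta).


cos^4(15) = 0.870513, sin^4(15) = 0.004487, sin^2(15)*cos^2(15) = 0.0625
1/G12 - 2*nu12/E1 = 1/6 - 2*0.28/198 = 0.163838 GPa^-1
1/Ex = 0.870513/198 + 0.004487/9 + 0.163838*0.0625 = 0.015135 GPa^-1
Ex = 66.07 GPa

66.07 GPa


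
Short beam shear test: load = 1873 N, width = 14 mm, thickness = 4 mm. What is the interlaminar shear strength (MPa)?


ILSS = 3F/(4bh) = 3*1873/(4*14*4) = 25.08 MPa

25.08 MPa


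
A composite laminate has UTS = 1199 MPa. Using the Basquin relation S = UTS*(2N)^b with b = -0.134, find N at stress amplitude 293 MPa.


N = 0.5 * (S/UTS)^(1/b) = 0.5 * (293/1199)^(1/-0.134) = 18440.5008 cycles

18440.5008 cycles


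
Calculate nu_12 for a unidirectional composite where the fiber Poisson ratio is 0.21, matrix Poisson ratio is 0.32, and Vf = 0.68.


nu_12 = nu_f*Vf + nu_m*(1-Vf) = 0.21*0.68 + 0.32*0.32 = 0.2452

0.2452


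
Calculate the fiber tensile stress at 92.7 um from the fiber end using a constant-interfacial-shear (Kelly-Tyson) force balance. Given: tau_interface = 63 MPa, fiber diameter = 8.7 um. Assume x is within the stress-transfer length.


Force balance: sigma_f * (pi*d^2/4) = tau * (pi*d) * x  ->  sigma_f = 4 * tau * x / d
sigma_f = 4 * 63 * 92.7 / 8.7 = 2685.1 MPa

2685.1 MPa


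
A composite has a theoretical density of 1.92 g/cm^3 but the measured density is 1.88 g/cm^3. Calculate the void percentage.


Void% = (rho_theo - rho_actual)/rho_theo * 100 = (1.92 - 1.88)/1.92 * 100 = 2.08%

2.08%


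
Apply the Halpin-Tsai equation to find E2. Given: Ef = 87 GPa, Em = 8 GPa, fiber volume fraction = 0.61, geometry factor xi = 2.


eta = (Ef/Em - 1)/(Ef/Em + xi) = (10.875 - 1)/(10.875 + 2) = 0.767
E2 = Em*(1+xi*eta*Vf)/(1-eta*Vf) = 29.1 GPa

29.1 GPa


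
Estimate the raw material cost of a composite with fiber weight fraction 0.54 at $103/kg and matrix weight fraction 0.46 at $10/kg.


Cost = cost_f*Wf + cost_m*Wm = 103*0.54 + 10*0.46 = $60.22/kg

$60.22/kg


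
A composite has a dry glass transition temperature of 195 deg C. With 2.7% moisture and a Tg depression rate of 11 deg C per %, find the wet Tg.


Tg_wet = Tg_dry - k*moisture = 195 - 11*2.7 = 165.3 deg C

165.3 deg C


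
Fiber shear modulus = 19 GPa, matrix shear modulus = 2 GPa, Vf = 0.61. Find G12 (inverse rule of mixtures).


1/G12 = Vf/Gf + (1-Vf)/Gm = 0.61/19 + 0.39/2
G12 = 4.4 GPa

4.4 GPa


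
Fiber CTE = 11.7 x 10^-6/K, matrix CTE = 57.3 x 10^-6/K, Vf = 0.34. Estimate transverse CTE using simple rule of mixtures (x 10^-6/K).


alpha_2 = alpha_f*Vf + alpha_m*(1-Vf) = 11.7*0.34 + 57.3*0.66 = 41.8 x 10^-6/K

41.8 x 10^-6/K


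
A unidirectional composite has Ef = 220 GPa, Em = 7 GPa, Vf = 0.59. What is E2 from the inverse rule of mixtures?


1/E2 = Vf/Ef + (1-Vf)/Em = 0.59/220 + 0.41/7
E2 = 16.33 GPa

16.33 GPa


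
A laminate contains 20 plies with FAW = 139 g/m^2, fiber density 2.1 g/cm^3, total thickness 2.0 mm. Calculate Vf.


Vf = n * FAW / (rho_f * h * 1000) = 20 * 139 / (2.1 * 2.0 * 1000) = 0.6619

0.6619


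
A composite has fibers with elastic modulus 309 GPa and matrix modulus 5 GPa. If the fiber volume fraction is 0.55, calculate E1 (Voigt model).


E1 = Ef*Vf + Em*(1-Vf) = 309*0.55 + 5*0.45 = 172.2 GPa

172.2 GPa


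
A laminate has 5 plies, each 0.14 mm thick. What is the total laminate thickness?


h = n * t_ply = 5 * 0.14 = 0.7 mm

0.7 mm


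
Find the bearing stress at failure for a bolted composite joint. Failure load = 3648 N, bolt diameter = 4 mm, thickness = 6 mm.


sigma_br = F/(d*h) = 3648/(4*6) = 152.0 MPa

152.0 MPa


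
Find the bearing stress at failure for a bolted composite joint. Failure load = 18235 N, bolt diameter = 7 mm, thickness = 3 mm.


sigma_br = F/(d*h) = 18235/(7*3) = 868.3 MPa

868.3 MPa


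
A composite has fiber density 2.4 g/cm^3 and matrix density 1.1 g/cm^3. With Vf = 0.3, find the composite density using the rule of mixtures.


rho_c = rho_f*Vf + rho_m*(1-Vf) = 2.4*0.3 + 1.1*0.7 = 1.49 g/cm^3

1.49 g/cm^3


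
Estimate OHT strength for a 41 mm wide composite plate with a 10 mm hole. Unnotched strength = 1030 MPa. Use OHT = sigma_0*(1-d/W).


OHT = sigma_0*(1-d/W) = 1030*(1-10/41) = 778.8 MPa

778.8 MPa


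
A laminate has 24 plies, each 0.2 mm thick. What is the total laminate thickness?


h = n * t_ply = 24 * 0.2 = 4.8 mm

4.8 mm


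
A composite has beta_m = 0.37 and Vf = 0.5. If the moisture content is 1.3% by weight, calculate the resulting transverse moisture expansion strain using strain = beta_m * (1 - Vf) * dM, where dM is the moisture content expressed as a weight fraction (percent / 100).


dM = 1.3/100 = 0.013
strain = beta_m * (1-Vf) * dM = 0.37 * 0.5 * 0.013 = 0.002405

0.002405


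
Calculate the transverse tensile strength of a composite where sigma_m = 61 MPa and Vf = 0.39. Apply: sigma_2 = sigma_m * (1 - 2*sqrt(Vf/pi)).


factor = 1 - 2*sqrt(0.39/pi) = 0.2953
sigma_2 = 61 * 0.2953 = 18.01 MPa

18.01 MPa


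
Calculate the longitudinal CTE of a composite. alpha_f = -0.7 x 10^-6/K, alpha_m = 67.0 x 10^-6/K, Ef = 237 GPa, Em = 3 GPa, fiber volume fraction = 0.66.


E1 = Ef*Vf + Em*(1-Vf) = 157.44
alpha_1 = (alpha_f*Ef*Vf + alpha_m*Em*(1-Vf))/E1 = -0.26 x 10^-6/K

-0.26 x 10^-6/K


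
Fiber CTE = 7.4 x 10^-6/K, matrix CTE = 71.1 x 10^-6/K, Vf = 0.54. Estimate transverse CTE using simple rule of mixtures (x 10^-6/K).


alpha_2 = alpha_f*Vf + alpha_m*(1-Vf) = 7.4*0.54 + 71.1*0.46 = 36.7 x 10^-6/K

36.7 x 10^-6/K


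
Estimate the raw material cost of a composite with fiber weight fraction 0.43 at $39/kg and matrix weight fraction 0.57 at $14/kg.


Cost = cost_f*Wf + cost_m*Wm = 39*0.43 + 14*0.57 = $24.75/kg

$24.75/kg


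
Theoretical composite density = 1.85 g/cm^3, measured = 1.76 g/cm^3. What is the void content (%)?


Void% = (rho_theo - rho_actual)/rho_theo * 100 = (1.85 - 1.76)/1.85 * 100 = 4.86%

4.86%


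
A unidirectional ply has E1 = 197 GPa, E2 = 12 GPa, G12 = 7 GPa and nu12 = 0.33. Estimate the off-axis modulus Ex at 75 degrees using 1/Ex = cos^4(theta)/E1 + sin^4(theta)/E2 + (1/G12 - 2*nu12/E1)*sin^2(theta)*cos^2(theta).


cos^4(75) = 0.004487, sin^4(75) = 0.870513, sin^2(75)*cos^2(75) = 0.0625
1/G12 - 2*nu12/E1 = 1/7 - 2*0.33/197 = 0.139507 GPa^-1
1/Ex = 0.004487/197 + 0.870513/12 + 0.139507*0.0625 = 0.0812847 GPa^-1
Ex = 12.3 GPa

12.3 GPa


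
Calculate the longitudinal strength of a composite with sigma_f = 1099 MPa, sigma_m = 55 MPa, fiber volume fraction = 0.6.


sigma_1 = sigma_f*Vf + sigma_m*(1-Vf) = 1099*0.6 + 55*0.4 = 681.4 MPa

681.4 MPa


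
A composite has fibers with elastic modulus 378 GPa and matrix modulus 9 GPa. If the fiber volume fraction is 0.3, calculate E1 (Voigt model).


E1 = Ef*Vf + Em*(1-Vf) = 378*0.3 + 9*0.7 = 119.7 GPa

119.7 GPa


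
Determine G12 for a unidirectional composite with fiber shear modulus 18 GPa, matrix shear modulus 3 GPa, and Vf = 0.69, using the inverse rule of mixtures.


1/G12 = Vf/Gf + (1-Vf)/Gm = 0.69/18 + 0.31/3
G12 = 7.06 GPa

7.06 GPa


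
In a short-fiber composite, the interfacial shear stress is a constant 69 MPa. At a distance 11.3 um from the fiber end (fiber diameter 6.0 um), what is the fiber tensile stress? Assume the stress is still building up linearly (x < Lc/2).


Force balance: sigma_f * (pi*d^2/4) = tau * (pi*d) * x  ->  sigma_f = 4 * tau * x / d
sigma_f = 4 * 69 * 11.3 / 6.0 = 519.8 MPa

519.8 MPa


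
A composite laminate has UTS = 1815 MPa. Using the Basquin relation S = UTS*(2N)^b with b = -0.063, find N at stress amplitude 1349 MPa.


N = 0.5 * (S/UTS)^(1/b) = 0.5 * (1349/1815)^(1/-0.063) = 55.5189 cycles

55.5189 cycles


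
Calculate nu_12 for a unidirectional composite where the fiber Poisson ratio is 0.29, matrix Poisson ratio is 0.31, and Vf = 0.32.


nu_12 = nu_f*Vf + nu_m*(1-Vf) = 0.29*0.32 + 0.31*0.68 = 0.3036

0.3036


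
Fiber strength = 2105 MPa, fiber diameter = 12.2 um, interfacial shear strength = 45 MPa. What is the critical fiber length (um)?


Lc = sigma_f * d / (2 * tau_i) = 2105 * 12.2 / (2 * 45) = 285.3 um

285.3 um


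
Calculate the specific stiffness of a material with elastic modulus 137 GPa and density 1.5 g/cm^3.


Specific stiffness = E/rho = 137/1.5 = 91.3 GPa/(g/cm^3)

91.3 GPa/(g/cm^3)


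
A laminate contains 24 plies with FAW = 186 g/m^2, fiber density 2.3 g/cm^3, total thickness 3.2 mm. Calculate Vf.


Vf = n * FAW / (rho_f * h * 1000) = 24 * 186 / (2.3 * 3.2 * 1000) = 0.6065

0.6065


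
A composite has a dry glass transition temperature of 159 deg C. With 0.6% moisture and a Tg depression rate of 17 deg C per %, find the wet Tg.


Tg_wet = Tg_dry - k*moisture = 159 - 17*0.6 = 148.8 deg C

148.8 deg C


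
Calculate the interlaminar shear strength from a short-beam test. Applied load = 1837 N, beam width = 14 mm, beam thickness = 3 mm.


ILSS = 3F/(4bh) = 3*1837/(4*14*3) = 32.8 MPa

32.8 MPa


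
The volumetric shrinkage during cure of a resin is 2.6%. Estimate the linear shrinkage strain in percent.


Linear shrinkage ≈ vol_shrink/3 = 2.6/3 = 0.867%

0.867%


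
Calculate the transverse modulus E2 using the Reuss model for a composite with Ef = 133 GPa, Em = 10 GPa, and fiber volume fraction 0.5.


1/E2 = Vf/Ef + (1-Vf)/Em = 0.5/133 + 0.5/10
E2 = 18.6 GPa

18.6 GPa


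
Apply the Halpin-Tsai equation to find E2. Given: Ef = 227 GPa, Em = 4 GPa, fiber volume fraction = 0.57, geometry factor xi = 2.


eta = (Ef/Em - 1)/(Ef/Em + xi) = (56.75 - 1)/(56.75 + 2) = 0.9489
E2 = Em*(1+xi*eta*Vf)/(1-eta*Vf) = 18.14 GPa

18.14 GPa


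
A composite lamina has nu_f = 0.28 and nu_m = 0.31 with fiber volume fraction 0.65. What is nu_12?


nu_12 = nu_f*Vf + nu_m*(1-Vf) = 0.28*0.65 + 0.31*0.35 = 0.2905

0.2905


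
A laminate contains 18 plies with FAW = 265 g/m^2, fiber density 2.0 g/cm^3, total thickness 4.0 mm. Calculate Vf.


Vf = n * FAW / (rho_f * h * 1000) = 18 * 265 / (2.0 * 4.0 * 1000) = 0.5963

0.5963


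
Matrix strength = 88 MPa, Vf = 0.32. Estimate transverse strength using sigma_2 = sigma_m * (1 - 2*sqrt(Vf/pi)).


factor = 1 - 2*sqrt(0.32/pi) = 0.3617
sigma_2 = 88 * 0.3617 = 31.83 MPa

31.83 MPa


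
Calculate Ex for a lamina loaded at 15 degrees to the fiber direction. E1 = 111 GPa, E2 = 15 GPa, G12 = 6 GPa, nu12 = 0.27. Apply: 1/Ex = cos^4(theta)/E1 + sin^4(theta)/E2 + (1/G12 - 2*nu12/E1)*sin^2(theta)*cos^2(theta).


cos^4(15) = 0.870513, sin^4(15) = 0.004487, sin^2(15)*cos^2(15) = 0.0625
1/G12 - 2*nu12/E1 = 1/6 - 2*0.27/111 = 0.161802 GPa^-1
1/Ex = 0.870513/111 + 0.004487/15 + 0.161802*0.0625 = 0.0182542 GPa^-1
Ex = 54.78 GPa

54.78 GPa


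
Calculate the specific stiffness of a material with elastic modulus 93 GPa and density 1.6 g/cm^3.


Specific stiffness = E/rho = 93/1.6 = 58.1 GPa/(g/cm^3)

58.1 GPa/(g/cm^3)


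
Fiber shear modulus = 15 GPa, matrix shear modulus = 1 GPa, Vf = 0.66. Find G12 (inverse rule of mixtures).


1/G12 = Vf/Gf + (1-Vf)/Gm = 0.66/15 + 0.34/1
G12 = 2.6 GPa

2.6 GPa


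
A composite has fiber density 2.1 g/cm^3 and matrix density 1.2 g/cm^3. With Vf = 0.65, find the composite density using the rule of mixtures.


rho_c = rho_f*Vf + rho_m*(1-Vf) = 2.1*0.65 + 1.2*0.35 = 1.785 g/cm^3

1.785 g/cm^3


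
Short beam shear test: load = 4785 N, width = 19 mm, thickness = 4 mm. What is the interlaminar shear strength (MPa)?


ILSS = 3F/(4bh) = 3*4785/(4*19*4) = 47.22 MPa

47.22 MPa


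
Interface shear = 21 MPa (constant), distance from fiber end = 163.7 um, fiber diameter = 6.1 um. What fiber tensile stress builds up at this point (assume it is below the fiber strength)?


Force balance: sigma_f * (pi*d^2/4) = tau * (pi*d) * x  ->  sigma_f = 4 * tau * x / d
sigma_f = 4 * 21 * 163.7 / 6.1 = 2254.2 MPa

2254.2 MPa


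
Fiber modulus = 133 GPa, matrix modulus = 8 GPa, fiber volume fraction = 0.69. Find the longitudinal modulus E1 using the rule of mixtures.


E1 = Ef*Vf + Em*(1-Vf) = 133*0.69 + 8*0.31 = 94.25 GPa

94.25 GPa


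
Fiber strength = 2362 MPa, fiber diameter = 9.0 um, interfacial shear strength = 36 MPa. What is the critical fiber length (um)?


Lc = sigma_f * d / (2 * tau_i) = 2362 * 9.0 / (2 * 36) = 295.3 um

295.3 um


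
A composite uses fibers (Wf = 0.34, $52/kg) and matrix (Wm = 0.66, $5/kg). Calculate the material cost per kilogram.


Cost = cost_f*Wf + cost_m*Wm = 52*0.34 + 5*0.66 = $20.98/kg

$20.98/kg


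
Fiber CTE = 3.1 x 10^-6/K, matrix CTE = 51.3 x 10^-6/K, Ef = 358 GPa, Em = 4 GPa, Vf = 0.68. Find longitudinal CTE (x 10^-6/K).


E1 = Ef*Vf + Em*(1-Vf) = 244.72
alpha_1 = (alpha_f*Ef*Vf + alpha_m*Em*(1-Vf))/E1 = 3.35 x 10^-6/K

3.35 x 10^-6/K


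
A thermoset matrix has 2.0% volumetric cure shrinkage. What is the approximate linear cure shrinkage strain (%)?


Linear shrinkage ≈ vol_shrink/3 = 2.0/3 = 0.667%

0.667%


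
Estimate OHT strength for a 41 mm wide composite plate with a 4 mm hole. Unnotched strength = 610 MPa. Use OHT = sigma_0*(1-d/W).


OHT = sigma_0*(1-d/W) = 610*(1-4/41) = 550.5 MPa

550.5 MPa


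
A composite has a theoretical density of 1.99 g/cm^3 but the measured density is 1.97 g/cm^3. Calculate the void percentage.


Void% = (rho_theo - rho_actual)/rho_theo * 100 = (1.99 - 1.97)/1.99 * 100 = 1.01%

1.01%


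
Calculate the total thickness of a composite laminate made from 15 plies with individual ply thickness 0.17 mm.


h = n * t_ply = 15 * 0.17 = 2.55 mm

2.55 mm


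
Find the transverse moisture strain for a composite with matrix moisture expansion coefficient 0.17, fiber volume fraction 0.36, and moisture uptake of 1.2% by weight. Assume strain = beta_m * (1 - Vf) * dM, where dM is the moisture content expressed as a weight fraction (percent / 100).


dM = 1.2/100 = 0.012
strain = beta_m * (1-Vf) * dM = 0.17 * 0.64 * 0.012 = 0.0013056

0.0013056


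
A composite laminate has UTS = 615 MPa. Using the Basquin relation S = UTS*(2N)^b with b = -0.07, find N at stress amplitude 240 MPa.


N = 0.5 * (S/UTS)^(1/b) = 0.5 * (240/615)^(1/-0.07) = 344370.0297 cycles

344370.0297 cycles


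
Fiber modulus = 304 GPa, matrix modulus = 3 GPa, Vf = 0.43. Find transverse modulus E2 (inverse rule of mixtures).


1/E2 = Vf/Ef + (1-Vf)/Em = 0.43/304 + 0.57/3
E2 = 5.22 GPa

5.22 GPa


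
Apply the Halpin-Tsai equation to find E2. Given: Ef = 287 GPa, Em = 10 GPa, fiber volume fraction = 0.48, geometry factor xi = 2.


eta = (Ef/Em - 1)/(Ef/Em + xi) = (28.7 - 1)/(28.7 + 2) = 0.9023
E2 = Em*(1+xi*eta*Vf)/(1-eta*Vf) = 32.92 GPa

32.92 GPa


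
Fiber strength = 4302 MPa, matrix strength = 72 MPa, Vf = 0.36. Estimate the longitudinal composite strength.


sigma_1 = sigma_f*Vf + sigma_m*(1-Vf) = 4302*0.36 + 72*0.64 = 1594.8 MPa

1594.8 MPa


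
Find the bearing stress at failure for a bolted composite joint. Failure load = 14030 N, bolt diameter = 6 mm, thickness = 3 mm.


sigma_br = F/(d*h) = 14030/(6*3) = 779.4 MPa

779.4 MPa


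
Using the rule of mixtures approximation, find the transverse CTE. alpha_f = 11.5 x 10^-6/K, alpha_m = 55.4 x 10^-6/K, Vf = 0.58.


alpha_2 = alpha_f*Vf + alpha_m*(1-Vf) = 11.5*0.58 + 55.4*0.42 = 29.9 x 10^-6/K

29.9 x 10^-6/K


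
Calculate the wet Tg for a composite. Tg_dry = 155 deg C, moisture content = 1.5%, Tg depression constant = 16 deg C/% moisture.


Tg_wet = Tg_dry - k*moisture = 155 - 16*1.5 = 131.0 deg C

131.0 deg C


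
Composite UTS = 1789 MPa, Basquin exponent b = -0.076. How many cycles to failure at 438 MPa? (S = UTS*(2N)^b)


N = 0.5 * (S/UTS)^(1/b) = 0.5 * (438/1789)^(1/-0.076) = 5.4984e+07 cycles

5.4984e+07 cycles


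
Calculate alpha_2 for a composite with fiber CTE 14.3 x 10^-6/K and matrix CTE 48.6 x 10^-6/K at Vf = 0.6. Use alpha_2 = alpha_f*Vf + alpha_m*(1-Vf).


alpha_2 = alpha_f*Vf + alpha_m*(1-Vf) = 14.3*0.6 + 48.6*0.4 = 28.0 x 10^-6/K

28.0 x 10^-6/K


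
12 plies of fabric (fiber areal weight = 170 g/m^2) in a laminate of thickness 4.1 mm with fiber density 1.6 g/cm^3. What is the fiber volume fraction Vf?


Vf = n * FAW / (rho_f * h * 1000) = 12 * 170 / (1.6 * 4.1 * 1000) = 0.311

0.311


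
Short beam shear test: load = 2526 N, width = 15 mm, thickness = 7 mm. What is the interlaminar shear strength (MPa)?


ILSS = 3F/(4bh) = 3*2526/(4*15*7) = 18.04 MPa

18.04 MPa


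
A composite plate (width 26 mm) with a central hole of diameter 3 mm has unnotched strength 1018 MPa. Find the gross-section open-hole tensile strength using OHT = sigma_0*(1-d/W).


OHT = sigma_0*(1-d/W) = 1018*(1-3/26) = 900.5 MPa

900.5 MPa


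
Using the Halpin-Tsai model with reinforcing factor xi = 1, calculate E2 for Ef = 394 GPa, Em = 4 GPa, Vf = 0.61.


eta = (Ef/Em - 1)/(Ef/Em + xi) = (98.5 - 1)/(98.5 + 1) = 0.9799
E2 = Em*(1+xi*eta*Vf)/(1-eta*Vf) = 15.89 GPa

15.89 GPa


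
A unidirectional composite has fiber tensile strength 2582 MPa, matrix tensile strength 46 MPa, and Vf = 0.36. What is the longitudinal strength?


sigma_1 = sigma_f*Vf + sigma_m*(1-Vf) = 2582*0.36 + 46*0.64 = 959.0 MPa

959.0 MPa


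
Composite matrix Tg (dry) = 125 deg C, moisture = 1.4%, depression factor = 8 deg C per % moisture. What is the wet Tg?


Tg_wet = Tg_dry - k*moisture = 125 - 8*1.4 = 113.8 deg C

113.8 deg C


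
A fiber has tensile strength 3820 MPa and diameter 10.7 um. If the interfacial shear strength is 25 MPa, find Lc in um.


Lc = sigma_f * d / (2 * tau_i) = 3820 * 10.7 / (2 * 25) = 817.5 um

817.5 um


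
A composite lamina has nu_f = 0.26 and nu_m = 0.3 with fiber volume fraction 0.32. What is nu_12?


nu_12 = nu_f*Vf + nu_m*(1-Vf) = 0.26*0.32 + 0.3*0.68 = 0.2872

0.2872


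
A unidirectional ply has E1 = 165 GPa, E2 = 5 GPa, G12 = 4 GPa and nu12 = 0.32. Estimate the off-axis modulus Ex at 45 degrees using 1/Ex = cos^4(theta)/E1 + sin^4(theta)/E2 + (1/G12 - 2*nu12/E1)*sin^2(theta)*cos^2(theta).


cos^4(45) = 0.25, sin^4(45) = 0.25, sin^2(45)*cos^2(45) = 0.25
1/G12 - 2*nu12/E1 = 1/4 - 2*0.32/165 = 0.246121 GPa^-1
1/Ex = 0.25/165 + 0.25/5 + 0.246121*0.25 = 0.1130455 GPa^-1
Ex = 8.85 GPa

8.85 GPa


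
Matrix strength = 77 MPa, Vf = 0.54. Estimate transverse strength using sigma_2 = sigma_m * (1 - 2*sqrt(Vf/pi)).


factor = 1 - 2*sqrt(0.54/pi) = 0.1708
sigma_2 = 77 * 0.1708 = 13.15 MPa

13.15 MPa


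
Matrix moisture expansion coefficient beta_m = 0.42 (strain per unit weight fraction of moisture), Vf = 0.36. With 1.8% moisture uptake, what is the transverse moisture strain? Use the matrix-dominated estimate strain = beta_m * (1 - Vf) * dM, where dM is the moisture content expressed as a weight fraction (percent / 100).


dM = 1.8/100 = 0.018
strain = beta_m * (1-Vf) * dM = 0.42 * 0.64 * 0.018 = 0.0048384

0.0048384


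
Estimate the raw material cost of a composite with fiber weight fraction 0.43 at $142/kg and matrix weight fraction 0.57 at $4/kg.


Cost = cost_f*Wf + cost_m*Wm = 142*0.43 + 4*0.57 = $63.34/kg

$63.34/kg


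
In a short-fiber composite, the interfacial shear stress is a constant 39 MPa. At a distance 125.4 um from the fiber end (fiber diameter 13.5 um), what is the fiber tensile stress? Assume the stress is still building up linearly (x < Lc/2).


Force balance: sigma_f * (pi*d^2/4) = tau * (pi*d) * x  ->  sigma_f = 4 * tau * x / d
sigma_f = 4 * 39 * 125.4 / 13.5 = 1449.1 MPa

1449.1 MPa


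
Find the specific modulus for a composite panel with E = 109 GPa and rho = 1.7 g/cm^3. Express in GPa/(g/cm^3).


Specific stiffness = E/rho = 109/1.7 = 64.1 GPa/(g/cm^3)

64.1 GPa/(g/cm^3)


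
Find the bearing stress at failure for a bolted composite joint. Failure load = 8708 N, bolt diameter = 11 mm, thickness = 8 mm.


sigma_br = F/(d*h) = 8708/(11*8) = 99.0 MPa

99.0 MPa


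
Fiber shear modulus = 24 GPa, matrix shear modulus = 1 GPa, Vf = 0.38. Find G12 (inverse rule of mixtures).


1/G12 = Vf/Gf + (1-Vf)/Gm = 0.38/24 + 0.62/1
G12 = 1.57 GPa

1.57 GPa


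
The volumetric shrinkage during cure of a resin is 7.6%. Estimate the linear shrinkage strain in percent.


Linear shrinkage ≈ vol_shrink/3 = 7.6/3 = 2.533%

2.533%


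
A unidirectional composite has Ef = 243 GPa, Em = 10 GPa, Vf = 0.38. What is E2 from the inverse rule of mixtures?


1/E2 = Vf/Ef + (1-Vf)/Em = 0.38/243 + 0.62/10
E2 = 15.73 GPa

15.73 GPa


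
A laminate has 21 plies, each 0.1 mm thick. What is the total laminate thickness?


h = n * t_ply = 21 * 0.1 = 2.1 mm

2.1 mm


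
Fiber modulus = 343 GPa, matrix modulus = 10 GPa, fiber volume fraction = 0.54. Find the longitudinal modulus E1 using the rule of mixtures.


E1 = Ef*Vf + Em*(1-Vf) = 343*0.54 + 10*0.46 = 189.82 GPa

189.82 GPa


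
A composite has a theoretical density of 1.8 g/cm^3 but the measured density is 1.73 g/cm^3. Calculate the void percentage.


Void% = (rho_theo - rho_actual)/rho_theo * 100 = (1.8 - 1.73)/1.8 * 100 = 3.89%

3.89%


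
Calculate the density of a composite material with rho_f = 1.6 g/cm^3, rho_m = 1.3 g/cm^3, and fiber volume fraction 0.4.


rho_c = rho_f*Vf + rho_m*(1-Vf) = 1.6*0.4 + 1.3*0.6 = 1.42 g/cm^3

1.42 g/cm^3


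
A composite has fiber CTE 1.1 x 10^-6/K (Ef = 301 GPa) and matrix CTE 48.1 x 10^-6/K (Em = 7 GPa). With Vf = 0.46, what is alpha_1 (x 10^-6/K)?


E1 = Ef*Vf + Em*(1-Vf) = 142.24
alpha_1 = (alpha_f*Ef*Vf + alpha_m*Em*(1-Vf))/E1 = 2.35 x 10^-6/K

2.35 x 10^-6/K


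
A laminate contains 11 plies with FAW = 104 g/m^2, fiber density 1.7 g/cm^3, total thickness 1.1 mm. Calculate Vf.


Vf = n * FAW / (rho_f * h * 1000) = 11 * 104 / (1.7 * 1.1 * 1000) = 0.6118

0.6118


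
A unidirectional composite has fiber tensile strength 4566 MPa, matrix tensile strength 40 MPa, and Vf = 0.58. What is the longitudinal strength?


sigma_1 = sigma_f*Vf + sigma_m*(1-Vf) = 4566*0.58 + 40*0.42 = 2665.1 MPa

2665.1 MPa


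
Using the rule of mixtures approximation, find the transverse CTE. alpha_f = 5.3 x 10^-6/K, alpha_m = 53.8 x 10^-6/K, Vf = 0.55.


alpha_2 = alpha_f*Vf + alpha_m*(1-Vf) = 5.3*0.55 + 53.8*0.45 = 27.1 x 10^-6/K

27.1 x 10^-6/K


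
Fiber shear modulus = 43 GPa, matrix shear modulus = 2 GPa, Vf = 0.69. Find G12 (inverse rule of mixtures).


1/G12 = Vf/Gf + (1-Vf)/Gm = 0.69/43 + 0.31/2
G12 = 5.85 GPa

5.85 GPa


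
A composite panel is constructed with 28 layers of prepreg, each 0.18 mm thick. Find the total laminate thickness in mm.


h = n * t_ply = 28 * 0.18 = 5.04 mm

5.04 mm


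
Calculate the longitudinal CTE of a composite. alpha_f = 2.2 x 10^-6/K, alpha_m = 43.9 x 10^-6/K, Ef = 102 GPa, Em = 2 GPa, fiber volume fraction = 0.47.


E1 = Ef*Vf + Em*(1-Vf) = 49.0
alpha_1 = (alpha_f*Ef*Vf + alpha_m*Em*(1-Vf))/E1 = 3.1 x 10^-6/K

3.1 x 10^-6/K


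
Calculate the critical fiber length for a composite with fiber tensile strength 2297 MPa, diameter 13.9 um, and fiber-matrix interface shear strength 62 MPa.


Lc = sigma_f * d / (2 * tau_i) = 2297 * 13.9 / (2 * 62) = 257.5 um

257.5 um


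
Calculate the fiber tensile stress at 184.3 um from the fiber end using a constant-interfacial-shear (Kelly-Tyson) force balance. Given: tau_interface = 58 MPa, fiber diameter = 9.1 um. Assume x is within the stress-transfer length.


Force balance: sigma_f * (pi*d^2/4) = tau * (pi*d) * x  ->  sigma_f = 4 * tau * x / d
sigma_f = 4 * 58 * 184.3 / 9.1 = 4698.6 MPa

4698.6 MPa


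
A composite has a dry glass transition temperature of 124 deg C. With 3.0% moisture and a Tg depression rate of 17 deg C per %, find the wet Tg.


Tg_wet = Tg_dry - k*moisture = 124 - 17*3.0 = 73.0 deg C

73.0 deg C
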